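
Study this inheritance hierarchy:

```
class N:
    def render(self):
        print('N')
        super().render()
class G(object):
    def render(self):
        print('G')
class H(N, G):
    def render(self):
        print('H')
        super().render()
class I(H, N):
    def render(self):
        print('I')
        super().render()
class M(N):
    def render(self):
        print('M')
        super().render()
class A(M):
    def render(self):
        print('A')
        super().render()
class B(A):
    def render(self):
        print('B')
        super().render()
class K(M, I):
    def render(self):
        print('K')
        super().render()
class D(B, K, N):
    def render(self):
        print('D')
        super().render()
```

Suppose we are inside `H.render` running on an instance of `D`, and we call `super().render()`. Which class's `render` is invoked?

L[D] = D + merge(L[B], L[K], L[N], [B K N])
  take B:  [B A M N object] + [K M I H N G object] + [N object] + [B K N]
  take A:  [A M N object] + [K M I H N G object] + [N object] + [K N]
  take K:  [M N object] + [K M I H N G object] + [N object] + [K N]
  take M:  [M N object] + [M I H N G object] + [N object] + [N]
  take I:  [N object] + [I H N G object] + [N object] + [N]
  take H:  [N object] + [H N G object] + [N object] + [N]
  take N:  [N object] + [N G object] + [N object] + [N]
  take G:  [object] + [G object] + [object]
  take object:  [object] + [object] + [object]
MRO: D B A K M I H N G object
super() in H.render on a D instance goes to the class after H in D's MRO: N.

N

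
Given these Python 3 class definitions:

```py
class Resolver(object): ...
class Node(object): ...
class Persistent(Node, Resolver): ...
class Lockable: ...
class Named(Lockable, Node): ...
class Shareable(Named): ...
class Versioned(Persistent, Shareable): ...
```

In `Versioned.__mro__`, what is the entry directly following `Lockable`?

Node

L[Versioned] = Versioned + merge(L[Persistent], L[Shareable], [Persistent Shareable])
  take Persistent:  [Persistent Node Resolver object] + [Shareable Named Lockable Node object] + [Persistent Shareable]
  take Shareable:  [Node Resolver object] + [Shareable Named Lockable Node object] + [Shareable]
  take Named:  [Node Resolver object] + [Named Lockable Node object]
  take Lockable:  [Node Resolver object] + [Lockable Node object]
  take Node:  [Node Resolver object] + [Node object]
  take Resolver:  [Resolver object] + [object]
  take object:  [object] + [object]
MRO: Versioned Persistent Shareable Named Lockable Node Resolver object
Lockable is at position 4; next is Node.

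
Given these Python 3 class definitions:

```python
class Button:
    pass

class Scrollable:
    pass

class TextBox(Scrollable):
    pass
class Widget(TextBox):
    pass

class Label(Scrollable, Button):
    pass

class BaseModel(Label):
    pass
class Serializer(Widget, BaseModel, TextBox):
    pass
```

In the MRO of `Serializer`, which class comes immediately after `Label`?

Scrollable

L[Serializer] = Serializer + merge(L[Widget], L[BaseModel], L[TextBox], [Widget BaseModel TextBox])
  take Widget:  [Widget TextBox Scrollable object] + [BaseModel Label Scrollable Button object] + [TextBox Scrollable object] + [Widget BaseModel TextBox]
  take BaseModel:  [TextBox Scrollable object] + [BaseModel Label Scrollable Button object] + [TextBox Scrollable object] + [BaseModel TextBox]
  take TextBox:  [TextBox Scrollable object] + [Label Scrollable Button object] + [TextBox Scrollable object] + [TextBox]
  take Label:  [Scrollable object] + [Label Scrollable Button object] + [Scrollable object]
  take Scrollable:  [Scrollable object] + [Scrollable Button object] + [Scrollable object]
  take Button:  [object] + [Button object] + [object]
  take object:  [object] + [object] + [object]
MRO: Serializer Widget BaseModel TextBox Label Scrollable Button object
Label is at position 4; next is Scrollable.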